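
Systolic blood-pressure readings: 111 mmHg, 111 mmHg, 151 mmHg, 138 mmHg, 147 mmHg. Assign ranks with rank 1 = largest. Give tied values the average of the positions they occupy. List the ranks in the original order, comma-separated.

4.5, 4.5, 1, 3, 2

Sorted (descending): 151, 147, 138, 111, 111
The 2 values of 111 occupy positions 4–5 → average rank (4+5)/2 = 4.5.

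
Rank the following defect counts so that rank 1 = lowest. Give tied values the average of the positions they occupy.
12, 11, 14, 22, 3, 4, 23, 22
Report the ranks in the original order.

Sorted (ascending): 3, 4, 11, 12, 14, 22, 22, 23
The 2 values of 22 occupy positions 6–7 → average rank (6+7)/2 = 6.5.

4, 3, 5, 6.5, 1, 2, 8, 6.5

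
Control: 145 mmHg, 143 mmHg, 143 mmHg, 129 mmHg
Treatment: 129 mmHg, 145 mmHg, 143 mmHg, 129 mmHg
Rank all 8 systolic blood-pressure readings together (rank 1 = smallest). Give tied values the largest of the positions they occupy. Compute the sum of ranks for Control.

Sorted (ascending): 129, 129, 129, 143, 143, 143, 145, 145
The 3 values of 129 occupy positions 1–3 → each gets rank 3.
The 3 values of 143 occupy positions 4–6 → each gets rank 6.
The 2 values of 145 occupy positions 7–8 → each gets rank 8.
Control values → pooled ranks: 145→8, 143→6, 143→6, 129→3
Rank sum = 8 + 6 + 6 + 3 = 23

23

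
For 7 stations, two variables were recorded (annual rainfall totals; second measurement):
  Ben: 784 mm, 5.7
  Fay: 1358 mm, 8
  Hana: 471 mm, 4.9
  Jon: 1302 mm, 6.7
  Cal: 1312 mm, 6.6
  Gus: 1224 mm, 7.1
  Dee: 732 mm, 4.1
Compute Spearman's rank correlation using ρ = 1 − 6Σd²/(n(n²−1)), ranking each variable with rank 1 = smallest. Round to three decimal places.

0.821

Ranks of variable 1: 3, 7, 1, 5, 6, 4, 2
Ranks of variable 2: 3, 7, 2, 5, 4, 6, 1
d = r₁ − r₂: 0, 0, -1, 0, 2, -2, 1
d²: 0, 0, 1, 0, 4, 4, 1; Σd² = 10
ρ = 1 − 6·10/(7·48) = 1 − 60/336 = 0.821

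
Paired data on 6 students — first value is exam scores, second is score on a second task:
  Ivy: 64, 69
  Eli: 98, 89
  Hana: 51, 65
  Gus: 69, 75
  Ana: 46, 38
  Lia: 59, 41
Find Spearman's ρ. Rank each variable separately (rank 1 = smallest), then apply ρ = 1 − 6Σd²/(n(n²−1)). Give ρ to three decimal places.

0.943

Ranks of variable 1: 4, 6, 2, 5, 1, 3
Ranks of variable 2: 4, 6, 3, 5, 1, 2
d = r₁ − r₂: 0, 0, -1, 0, 0, 1
d²: 0, 0, 1, 0, 0, 1; Σd² = 2
ρ = 1 − 6·2/(6·35) = 1 − 12/210 = 0.943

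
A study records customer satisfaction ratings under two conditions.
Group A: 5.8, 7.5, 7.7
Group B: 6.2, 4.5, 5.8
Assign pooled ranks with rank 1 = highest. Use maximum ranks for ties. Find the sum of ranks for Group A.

Sorted (descending): 7.7, 7.5, 6.2, 5.8, 5.8, 4.5
The 2 values of 5.8 occupy positions 4–5 → each gets rank 5.
Group A values → pooled ranks: 5.8→5, 7.5→2, 7.7→1
Rank sum = 5 + 2 + 1 = 8

8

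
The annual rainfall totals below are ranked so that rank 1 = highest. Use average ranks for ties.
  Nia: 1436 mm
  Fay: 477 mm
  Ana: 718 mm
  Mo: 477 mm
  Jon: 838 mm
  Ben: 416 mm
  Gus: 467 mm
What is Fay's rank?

Sorted (descending): 1436, 838, 718, 477, 477, 467, 416
The 2 values of 477 occupy positions 4–5 → average rank (4+5)/2 = 4.5.
Fay has value 477 mm → rank 4.5.

4.5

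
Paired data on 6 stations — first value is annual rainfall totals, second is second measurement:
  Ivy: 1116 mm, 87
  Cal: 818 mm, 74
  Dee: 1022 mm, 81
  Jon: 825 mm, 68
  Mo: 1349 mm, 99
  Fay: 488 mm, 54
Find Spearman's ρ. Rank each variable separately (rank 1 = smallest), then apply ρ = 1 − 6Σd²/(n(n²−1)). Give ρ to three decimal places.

0.943

Ranks of variable 1: 5, 2, 4, 3, 6, 1
Ranks of variable 2: 5, 3, 4, 2, 6, 1
d = r₁ − r₂: 0, -1, 0, 1, 0, 0
d²: 0, 1, 0, 1, 0, 0; Σd² = 2
ρ = 1 − 6·2/(6·35) = 1 − 12/210 = 0.943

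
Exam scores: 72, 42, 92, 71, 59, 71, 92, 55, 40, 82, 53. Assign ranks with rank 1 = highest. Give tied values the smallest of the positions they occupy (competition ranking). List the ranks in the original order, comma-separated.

Sorted (descending): 92, 92, 82, 72, 71, 71, 59, 55, 53, 42, 40
The 2 values of 92 occupy positions 1–2 → each gets rank 1.
The 2 values of 71 occupy positions 5–6 → each gets rank 5.

4, 10, 1, 5, 7, 5, 1, 8, 11, 3, 9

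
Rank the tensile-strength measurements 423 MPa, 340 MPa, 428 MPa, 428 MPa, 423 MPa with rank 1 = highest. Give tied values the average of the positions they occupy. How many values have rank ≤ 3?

2

Sorted (descending): 428, 428, 423, 423, 340
The 2 values of 428 occupy positions 1–2 → average rank (1+2)/2 = 1.5.
The 2 values of 423 occupy positions 3–4 → average rank (3+4)/2 = 3.5.
Ranks ≤ 3: {1.5, 1.5} → 2 values.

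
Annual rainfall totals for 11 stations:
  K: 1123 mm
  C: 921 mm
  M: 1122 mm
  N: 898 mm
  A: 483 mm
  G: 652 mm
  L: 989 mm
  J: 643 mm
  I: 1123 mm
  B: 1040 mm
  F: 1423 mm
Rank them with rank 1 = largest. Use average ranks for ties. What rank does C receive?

7

Sorted (descending): 1423, 1123, 1123, 1122, 1040, 989, 921, 898, 652, 643, 483
The 2 values of 1123 occupy positions 2–3 → average rank (2+3)/2 = 2.5.
C has value 921 mm → rank 7.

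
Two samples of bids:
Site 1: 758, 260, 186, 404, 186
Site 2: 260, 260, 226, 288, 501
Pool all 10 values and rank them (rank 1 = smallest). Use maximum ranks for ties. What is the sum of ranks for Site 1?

Sorted (ascending): 186, 186, 226, 260, 260, 260, 288, 404, 501, 758
The 2 values of 186 occupy positions 1–2 → each gets rank 2.
The 3 values of 260 occupy positions 4–6 → each gets rank 6.
Site 1 values → pooled ranks: 758→10, 260→6, 186→2, 404→8, 186→2
Rank sum = 10 + 6 + 2 + 8 + 2 = 28

28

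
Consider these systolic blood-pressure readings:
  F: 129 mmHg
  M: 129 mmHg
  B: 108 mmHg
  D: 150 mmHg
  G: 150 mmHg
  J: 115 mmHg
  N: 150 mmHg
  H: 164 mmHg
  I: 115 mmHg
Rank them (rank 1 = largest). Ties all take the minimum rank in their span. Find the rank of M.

5

Sorted (descending): 164, 150, 150, 150, 129, 129, 115, 115, 108
The 3 values of 150 occupy positions 2–4 → each gets rank 2.
The 2 values of 129 occupy positions 5–6 → each gets rank 5.
The 2 values of 115 occupy positions 7–8 → each gets rank 7.
M has value 129 mmHg → rank 5.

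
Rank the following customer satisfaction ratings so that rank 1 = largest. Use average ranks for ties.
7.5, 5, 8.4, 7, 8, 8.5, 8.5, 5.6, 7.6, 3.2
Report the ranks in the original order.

6, 9, 3, 7, 4, 1.5, 1.5, 8, 5, 10

Sorted (descending): 8.5, 8.5, 8.4, 8, 7.6, 7.5, 7, 5.6, 5, 3.2
The 2 values of 8.5 occupy positions 1–2 → average rank (1+2)/2 = 1.5.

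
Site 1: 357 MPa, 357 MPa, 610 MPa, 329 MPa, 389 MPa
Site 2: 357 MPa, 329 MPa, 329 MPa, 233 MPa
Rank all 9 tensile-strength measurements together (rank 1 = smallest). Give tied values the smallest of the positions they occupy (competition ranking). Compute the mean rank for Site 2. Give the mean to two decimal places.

Sorted (ascending): 233, 329, 329, 329, 357, 357, 357, 389, 610
The 3 values of 329 occupy positions 2–4 → each gets rank 2.
The 3 values of 357 occupy positions 5–7 → each gets rank 5.
Site 2 values → pooled ranks: 357→5, 329→2, 329→2, 233→1
Mean rank = (5 + 2 + 2 + 1) / 4 = 2.50

2.50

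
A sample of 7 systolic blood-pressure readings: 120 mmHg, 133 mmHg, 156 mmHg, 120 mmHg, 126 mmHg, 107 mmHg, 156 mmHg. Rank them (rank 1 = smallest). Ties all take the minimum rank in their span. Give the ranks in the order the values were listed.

2, 5, 6, 2, 4, 1, 6

Sorted (ascending): 107, 120, 120, 126, 133, 156, 156
The 2 values of 120 occupy positions 2–3 → each gets rank 2.
The 2 values of 156 occupy positions 6–7 → each gets rank 6.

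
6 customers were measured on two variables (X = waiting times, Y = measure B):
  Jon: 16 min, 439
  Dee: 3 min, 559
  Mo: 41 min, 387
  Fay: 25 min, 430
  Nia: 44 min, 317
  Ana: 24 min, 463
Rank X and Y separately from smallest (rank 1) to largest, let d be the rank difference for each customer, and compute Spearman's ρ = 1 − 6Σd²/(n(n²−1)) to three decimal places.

-0.943

Ranks of variable 1: 2, 1, 5, 4, 6, 3
Ranks of variable 2: 4, 6, 2, 3, 1, 5
d = r₁ − r₂: -2, -5, 3, 1, 5, -2
d²: 4, 25, 9, 1, 25, 4; Σd² = 68
ρ = 1 − 6·68/(6·35) = 1 − 408/210 = -0.943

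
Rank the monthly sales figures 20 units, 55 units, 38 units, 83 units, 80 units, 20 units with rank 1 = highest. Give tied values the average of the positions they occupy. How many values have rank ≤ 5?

Sorted (descending): 83, 80, 55, 38, 20, 20
The 2 values of 20 occupy positions 5–6 → average rank (5+6)/2 = 5.5.
Ranks ≤ 5: {1, 2, 3, 4} → 4 values.

4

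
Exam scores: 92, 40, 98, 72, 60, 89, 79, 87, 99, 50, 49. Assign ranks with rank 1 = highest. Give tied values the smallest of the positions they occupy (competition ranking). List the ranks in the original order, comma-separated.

Sorted (descending): 99, 98, 92, 89, 87, 79, 72, 60, 50, 49, 40
No ties — each value takes its position as its rank.

3, 11, 2, 7, 8, 4, 6, 5, 1, 9, 10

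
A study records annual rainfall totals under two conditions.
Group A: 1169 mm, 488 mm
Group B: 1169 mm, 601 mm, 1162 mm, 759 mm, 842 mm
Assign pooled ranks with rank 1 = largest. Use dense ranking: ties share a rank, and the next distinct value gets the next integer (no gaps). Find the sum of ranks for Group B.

15

Sorted (descending): 1169, 1169, 1162, 842, 759, 601, 488
The 2 values of 1169 share dense rank 1.
Remaining distinct values take the next consecutive integers.
Group B values → pooled ranks: 1169→1, 601→5, 1162→2, 759→4, 842→3
Rank sum = 1 + 5 + 2 + 4 + 3 = 15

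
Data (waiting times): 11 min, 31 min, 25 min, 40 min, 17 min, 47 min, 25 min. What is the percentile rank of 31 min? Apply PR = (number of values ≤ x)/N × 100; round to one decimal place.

N = 7.
Strictly below 31: 4. Equal to 31: 1.
PR = 5/7 × 100 = 71.4

71.4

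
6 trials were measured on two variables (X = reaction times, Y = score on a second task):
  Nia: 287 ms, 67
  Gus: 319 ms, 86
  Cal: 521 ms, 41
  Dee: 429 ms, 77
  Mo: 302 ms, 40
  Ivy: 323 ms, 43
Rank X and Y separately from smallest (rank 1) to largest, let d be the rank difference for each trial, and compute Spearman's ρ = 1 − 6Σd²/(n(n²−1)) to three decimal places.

-0.029

Ranks of variable 1: 1, 3, 6, 5, 2, 4
Ranks of variable 2: 4, 6, 2, 5, 1, 3
d = r₁ − r₂: -3, -3, 4, 0, 1, 1
d²: 9, 9, 16, 0, 1, 1; Σd² = 36
ρ = 1 − 6·36/(6·35) = 1 − 216/210 = -0.029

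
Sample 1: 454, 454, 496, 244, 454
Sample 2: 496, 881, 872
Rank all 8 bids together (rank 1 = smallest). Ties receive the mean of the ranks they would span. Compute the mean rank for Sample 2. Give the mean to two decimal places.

6.83

Sorted (ascending): 244, 454, 454, 454, 496, 496, 872, 881
The 3 values of 454 occupy positions 2–4 → average rank 3.
The 2 values of 496 occupy positions 5–6 → average rank (5+6)/2 = 5.5.
Sample 2 values → pooled ranks: 496→5.5, 881→8, 872→7
Mean rank = (5.5 + 8 + 7) / 3 = 6.83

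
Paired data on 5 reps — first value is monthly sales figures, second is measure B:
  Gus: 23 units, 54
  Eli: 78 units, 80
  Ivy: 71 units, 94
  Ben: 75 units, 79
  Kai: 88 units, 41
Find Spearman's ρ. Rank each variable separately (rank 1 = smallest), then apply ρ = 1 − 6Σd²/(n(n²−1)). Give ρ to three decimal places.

-0.300

Ranks of variable 1: 1, 4, 2, 3, 5
Ranks of variable 2: 2, 4, 5, 3, 1
d = r₁ − r₂: -1, 0, -3, 0, 4
d²: 1, 0, 9, 0, 16; Σd² = 26
ρ = 1 − 6·26/(5·24) = 1 − 156/120 = -0.300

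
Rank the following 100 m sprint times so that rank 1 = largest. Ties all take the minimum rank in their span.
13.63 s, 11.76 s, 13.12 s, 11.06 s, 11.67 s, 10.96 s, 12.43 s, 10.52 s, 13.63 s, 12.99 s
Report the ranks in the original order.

Sorted (descending): 13.63, 13.63, 13.12, 12.99, 12.43, 11.76, 11.67, 11.06, 10.96, 10.52
The 2 values of 13.63 occupy positions 1–2 → each gets rank 1.

1, 6, 3, 8, 7, 9, 5, 10, 1, 4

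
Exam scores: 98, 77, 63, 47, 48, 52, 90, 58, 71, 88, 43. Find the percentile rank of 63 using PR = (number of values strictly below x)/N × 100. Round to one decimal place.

45.5

N = 11.
Strictly below 63: 5. Equal to 63: 1.
PR = 5/11 × 100 = 45.5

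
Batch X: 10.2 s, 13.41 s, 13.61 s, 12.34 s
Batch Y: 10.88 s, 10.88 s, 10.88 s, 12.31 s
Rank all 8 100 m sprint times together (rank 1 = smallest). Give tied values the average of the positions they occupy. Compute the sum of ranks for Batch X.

Sorted (ascending): 10.2, 10.88, 10.88, 10.88, 12.31, 12.34, 13.41, 13.61
The 3 values of 10.88 occupy positions 2–4 → average rank 3.
Batch X values → pooled ranks: 10.2→1, 13.41→7, 13.61→8, 12.34→6
Rank sum = 1 + 7 + 8 + 6 = 22

22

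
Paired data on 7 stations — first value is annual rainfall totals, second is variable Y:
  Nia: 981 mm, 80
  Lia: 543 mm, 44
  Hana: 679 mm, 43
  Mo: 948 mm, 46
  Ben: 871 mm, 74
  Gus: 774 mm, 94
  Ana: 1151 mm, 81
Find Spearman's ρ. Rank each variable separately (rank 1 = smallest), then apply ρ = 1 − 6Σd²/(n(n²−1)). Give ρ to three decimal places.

Ranks of variable 1: 6, 1, 2, 5, 4, 3, 7
Ranks of variable 2: 5, 2, 1, 3, 4, 7, 6
d = r₁ − r₂: 1, -1, 1, 2, 0, -4, 1
d²: 1, 1, 1, 4, 0, 16, 1; Σd² = 24
ρ = 1 − 6·24/(7·48) = 1 − 144/336 = 0.571

0.571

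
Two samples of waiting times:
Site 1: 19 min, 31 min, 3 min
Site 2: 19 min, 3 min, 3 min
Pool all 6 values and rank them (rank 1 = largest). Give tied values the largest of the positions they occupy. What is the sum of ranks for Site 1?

Sorted (descending): 31, 19, 19, 3, 3, 3
The 2 values of 19 occupy positions 2–3 → each gets rank 3.
The 3 values of 3 occupy positions 4–6 → each gets rank 6.
Site 1 values → pooled ranks: 19→3, 31→1, 3→6
Rank sum = 3 + 1 + 6 = 10

10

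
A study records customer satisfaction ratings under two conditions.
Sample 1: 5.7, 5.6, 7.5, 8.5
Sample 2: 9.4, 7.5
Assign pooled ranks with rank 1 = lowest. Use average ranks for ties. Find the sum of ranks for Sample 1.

11.5

Sorted (ascending): 5.6, 5.7, 7.5, 7.5, 8.5, 9.4
The 2 values of 7.5 occupy positions 3–4 → average rank (3+4)/2 = 3.5.
Sample 1 values → pooled ranks: 5.7→2, 5.6→1, 7.5→3.5, 8.5→5
Rank sum = 2 + 1 + 3.5 + 5 = 11.5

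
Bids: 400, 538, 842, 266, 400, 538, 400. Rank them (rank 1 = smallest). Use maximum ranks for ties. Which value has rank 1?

266

Sorted (ascending): 266, 400, 400, 400, 538, 538, 842
The 3 values of 400 occupy positions 2–4 → each gets rank 4.
The 2 values of 538 occupy positions 5–6 → each gets rank 6.
Rank 1 → value 266.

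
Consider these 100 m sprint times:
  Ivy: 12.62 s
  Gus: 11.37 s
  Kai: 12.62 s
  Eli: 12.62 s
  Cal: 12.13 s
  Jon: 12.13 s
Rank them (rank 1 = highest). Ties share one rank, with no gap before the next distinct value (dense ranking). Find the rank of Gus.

3

Sorted (descending): 12.62, 12.62, 12.62, 12.13, 12.13, 11.37
The 3 values of 12.62 share dense rank 1.
The 2 values of 12.13 share dense rank 2.
Remaining distinct values take the next consecutive integers.
Gus has value 11.37 s → rank 3.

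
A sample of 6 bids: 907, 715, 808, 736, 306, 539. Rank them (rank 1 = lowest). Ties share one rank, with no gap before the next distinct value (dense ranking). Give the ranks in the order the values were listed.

6, 3, 5, 4, 1, 2

Sorted (ascending): 306, 539, 715, 736, 808, 907
No ties — each value takes its position as its rank.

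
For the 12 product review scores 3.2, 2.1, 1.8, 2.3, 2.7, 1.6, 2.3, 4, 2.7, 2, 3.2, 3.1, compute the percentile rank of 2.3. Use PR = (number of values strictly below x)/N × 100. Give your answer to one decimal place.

33.3

N = 12.
Strictly below 2.3: 4. Equal to 2.3: 2.
PR = 4/12 × 100 = 33.3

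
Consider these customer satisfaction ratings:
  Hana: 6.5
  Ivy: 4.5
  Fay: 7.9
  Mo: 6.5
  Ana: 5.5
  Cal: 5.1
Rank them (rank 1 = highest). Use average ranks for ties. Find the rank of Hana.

Sorted (descending): 7.9, 6.5, 6.5, 5.5, 5.1, 4.5
The 2 values of 6.5 occupy positions 2–3 → average rank (2+3)/2 = 2.5.
Hana has value 6.5 → rank 2.5.

2.5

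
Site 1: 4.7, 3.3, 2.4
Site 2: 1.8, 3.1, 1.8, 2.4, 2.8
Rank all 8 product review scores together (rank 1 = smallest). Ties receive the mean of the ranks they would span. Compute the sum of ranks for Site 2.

17.5

Sorted (ascending): 1.8, 1.8, 2.4, 2.4, 2.8, 3.1, 3.3, 4.7
The 2 values of 1.8 occupy positions 1–2 → average rank (1+2)/2 = 1.5.
The 2 values of 2.4 occupy positions 3–4 → average rank (3+4)/2 = 3.5.
Site 2 values → pooled ranks: 1.8→1.5, 3.1→6, 1.8→1.5, 2.4→3.5, 2.8→5
Rank sum = 1.5 + 6 + 1.5 + 3.5 + 5 = 17.5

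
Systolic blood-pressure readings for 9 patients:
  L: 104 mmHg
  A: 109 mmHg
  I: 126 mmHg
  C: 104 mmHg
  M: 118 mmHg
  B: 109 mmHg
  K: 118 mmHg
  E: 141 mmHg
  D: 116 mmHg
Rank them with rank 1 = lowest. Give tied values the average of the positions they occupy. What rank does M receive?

Sorted (ascending): 104, 104, 109, 109, 116, 118, 118, 126, 141
The 2 values of 104 occupy positions 1–2 → average rank (1+2)/2 = 1.5.
The 2 values of 109 occupy positions 3–4 → average rank (3+4)/2 = 3.5.
The 2 values of 118 occupy positions 6–7 → average rank (6+7)/2 = 6.5.
M has value 118 mmHg → rank 6.5.

6.5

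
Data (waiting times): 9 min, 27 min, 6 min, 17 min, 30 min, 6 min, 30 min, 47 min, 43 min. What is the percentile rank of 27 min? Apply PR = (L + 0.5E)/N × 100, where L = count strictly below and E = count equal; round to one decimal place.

50.0

N = 9.
Strictly below 27: 4. Equal to 27: 1.
PR = (4 + 0.5·1)/9 × 100 = 50.0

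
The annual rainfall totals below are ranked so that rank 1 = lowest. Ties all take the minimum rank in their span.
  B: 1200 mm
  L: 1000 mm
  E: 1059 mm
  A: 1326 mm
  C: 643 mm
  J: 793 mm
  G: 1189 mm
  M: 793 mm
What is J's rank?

2

Sorted (ascending): 643, 793, 793, 1000, 1059, 1189, 1200, 1326
The 2 values of 793 occupy positions 2–3 → each gets rank 2.
J has value 793 mm → rank 2.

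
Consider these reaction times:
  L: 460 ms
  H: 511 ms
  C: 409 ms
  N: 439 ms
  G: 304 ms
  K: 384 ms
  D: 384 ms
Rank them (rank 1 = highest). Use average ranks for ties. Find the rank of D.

5.5

Sorted (descending): 511, 460, 439, 409, 384, 384, 304
The 2 values of 384 occupy positions 5–6 → average rank (5+6)/2 = 5.5.
D has value 384 ms → rank 5.5.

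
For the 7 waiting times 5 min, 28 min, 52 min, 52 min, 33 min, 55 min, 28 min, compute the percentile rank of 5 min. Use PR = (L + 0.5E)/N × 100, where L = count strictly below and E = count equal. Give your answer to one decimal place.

N = 7.
Strictly below 5: 0. Equal to 5: 1.
PR = (0 + 0.5·1)/7 × 100 = 7.1

7.1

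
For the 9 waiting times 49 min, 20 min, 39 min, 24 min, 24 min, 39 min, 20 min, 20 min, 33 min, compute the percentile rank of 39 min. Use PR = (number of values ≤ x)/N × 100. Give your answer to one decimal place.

88.9

N = 9.
Strictly below 39: 6. Equal to 39: 2.
PR = 8/9 × 100 = 88.9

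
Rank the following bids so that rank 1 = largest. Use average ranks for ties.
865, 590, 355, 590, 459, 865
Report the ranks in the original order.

1.5, 3.5, 6, 3.5, 5, 1.5

Sorted (descending): 865, 865, 590, 590, 459, 355
The 2 values of 865 occupy positions 1–2 → average rank (1+2)/2 = 1.5.
The 2 values of 590 occupy positions 3–4 → average rank (3+4)/2 = 3.5.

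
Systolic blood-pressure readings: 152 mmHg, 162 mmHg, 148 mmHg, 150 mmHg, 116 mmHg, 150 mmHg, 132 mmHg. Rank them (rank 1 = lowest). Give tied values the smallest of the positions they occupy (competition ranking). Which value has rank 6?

Sorted (ascending): 116, 132, 148, 150, 150, 152, 162
The 2 values of 150 occupy positions 4–5 → each gets rank 4.
Rank 6 → value 152.

152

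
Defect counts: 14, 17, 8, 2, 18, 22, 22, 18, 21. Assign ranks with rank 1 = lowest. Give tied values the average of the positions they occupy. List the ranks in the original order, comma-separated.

Sorted (ascending): 2, 8, 14, 17, 18, 18, 21, 22, 22
The 2 values of 18 occupy positions 5–6 → average rank (5+6)/2 = 5.5.
The 2 values of 22 occupy positions 8–9 → average rank (8+9)/2 = 8.5.

3, 4, 2, 1, 5.5, 8.5, 8.5, 5.5, 7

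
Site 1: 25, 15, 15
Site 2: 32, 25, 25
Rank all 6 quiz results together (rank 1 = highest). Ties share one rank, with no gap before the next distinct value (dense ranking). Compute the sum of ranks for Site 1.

Sorted (descending): 32, 25, 25, 25, 15, 15
The 3 values of 25 share dense rank 2.
The 2 values of 15 share dense rank 3.
Remaining distinct values take the next consecutive integers.
Site 1 values → pooled ranks: 25→2, 15→3, 15→3
Rank sum = 2 + 3 + 3 = 8

8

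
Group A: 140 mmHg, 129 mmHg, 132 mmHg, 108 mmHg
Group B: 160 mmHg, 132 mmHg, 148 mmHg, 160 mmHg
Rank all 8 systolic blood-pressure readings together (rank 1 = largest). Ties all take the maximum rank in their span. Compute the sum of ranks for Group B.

13

Sorted (descending): 160, 160, 148, 140, 132, 132, 129, 108
The 2 values of 160 occupy positions 1–2 → each gets rank 2.
The 2 values of 132 occupy positions 5–6 → each gets rank 6.
Group B values → pooled ranks: 160→2, 132→6, 148→3, 160→2
Rank sum = 2 + 6 + 3 + 2 = 13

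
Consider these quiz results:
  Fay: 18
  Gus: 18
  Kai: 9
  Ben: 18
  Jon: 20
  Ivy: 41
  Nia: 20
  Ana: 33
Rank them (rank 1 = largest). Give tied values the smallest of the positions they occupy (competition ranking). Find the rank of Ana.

2

Sorted (descending): 41, 33, 20, 20, 18, 18, 18, 9
The 2 values of 20 occupy positions 3–4 → each gets rank 3.
The 3 values of 18 occupy positions 5–7 → each gets rank 5.
Ana has value 33 → rank 2.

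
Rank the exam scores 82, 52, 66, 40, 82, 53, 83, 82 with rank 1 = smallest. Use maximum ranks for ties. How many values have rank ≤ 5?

4

Sorted (ascending): 40, 52, 53, 66, 82, 82, 82, 83
The 3 values of 82 occupy positions 5–7 → each gets rank 7.
Ranks ≤ 5: {1, 2, 3, 4} → 4 values.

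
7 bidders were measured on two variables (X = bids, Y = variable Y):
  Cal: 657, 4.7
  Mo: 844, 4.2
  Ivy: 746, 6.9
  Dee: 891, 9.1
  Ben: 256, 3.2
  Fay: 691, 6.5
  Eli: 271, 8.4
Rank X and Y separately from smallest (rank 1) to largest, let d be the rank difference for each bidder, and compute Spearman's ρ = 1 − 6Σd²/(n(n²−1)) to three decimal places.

0.429

Ranks of variable 1: 3, 6, 5, 7, 1, 4, 2
Ranks of variable 2: 3, 2, 5, 7, 1, 4, 6
d = r₁ − r₂: 0, 4, 0, 0, 0, 0, -4
d²: 0, 16, 0, 0, 0, 0, 16; Σd² = 32
ρ = 1 − 6·32/(7·48) = 1 − 192/336 = 0.429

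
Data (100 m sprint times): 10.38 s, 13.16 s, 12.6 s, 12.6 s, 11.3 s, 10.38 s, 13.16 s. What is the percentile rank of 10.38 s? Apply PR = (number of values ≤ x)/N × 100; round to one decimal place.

28.6

N = 7.
Strictly below 10.38: 0. Equal to 10.38: 2.
PR = 2/7 × 100 = 28.6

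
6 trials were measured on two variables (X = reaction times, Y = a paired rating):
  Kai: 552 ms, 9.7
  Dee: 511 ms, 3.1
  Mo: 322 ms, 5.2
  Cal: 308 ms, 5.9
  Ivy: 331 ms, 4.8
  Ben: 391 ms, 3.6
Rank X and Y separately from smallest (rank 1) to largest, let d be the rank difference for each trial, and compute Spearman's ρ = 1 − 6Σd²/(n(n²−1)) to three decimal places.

Ranks of variable 1: 6, 5, 2, 1, 3, 4
Ranks of variable 2: 6, 1, 4, 5, 3, 2
d = r₁ − r₂: 0, 4, -2, -4, 0, 2
d²: 0, 16, 4, 16, 0, 4; Σd² = 40
ρ = 1 − 6·40/(6·35) = 1 − 240/210 = -0.143

-0.143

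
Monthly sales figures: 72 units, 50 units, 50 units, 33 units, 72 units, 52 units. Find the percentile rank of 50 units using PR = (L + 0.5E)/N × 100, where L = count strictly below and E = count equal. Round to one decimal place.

N = 6.
Strictly below 50: 1. Equal to 50: 2.
PR = (1 + 0.5·2)/6 × 100 = 33.3

33.3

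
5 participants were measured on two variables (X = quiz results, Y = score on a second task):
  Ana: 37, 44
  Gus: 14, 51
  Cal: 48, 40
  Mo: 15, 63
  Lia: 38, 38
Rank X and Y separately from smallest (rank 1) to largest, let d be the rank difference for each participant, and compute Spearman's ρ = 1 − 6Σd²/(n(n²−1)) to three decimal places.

Ranks of variable 1: 3, 1, 5, 2, 4
Ranks of variable 2: 3, 4, 2, 5, 1
d = r₁ − r₂: 0, -3, 3, -3, 3
d²: 0, 9, 9, 9, 9; Σd² = 36
ρ = 1 − 6·36/(5·24) = 1 − 216/120 = -0.800

-0.800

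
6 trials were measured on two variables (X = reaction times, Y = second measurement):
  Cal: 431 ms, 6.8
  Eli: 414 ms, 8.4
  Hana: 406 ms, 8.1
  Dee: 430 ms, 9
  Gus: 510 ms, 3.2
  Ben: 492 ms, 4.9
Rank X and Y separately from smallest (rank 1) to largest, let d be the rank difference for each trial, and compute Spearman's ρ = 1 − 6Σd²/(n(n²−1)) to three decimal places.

Ranks of variable 1: 4, 2, 1, 3, 6, 5
Ranks of variable 2: 3, 5, 4, 6, 1, 2
d = r₁ − r₂: 1, -3, -3, -3, 5, 3
d²: 1, 9, 9, 9, 25, 9; Σd² = 62
ρ = 1 − 6·62/(6·35) = 1 − 372/210 = -0.771

-0.771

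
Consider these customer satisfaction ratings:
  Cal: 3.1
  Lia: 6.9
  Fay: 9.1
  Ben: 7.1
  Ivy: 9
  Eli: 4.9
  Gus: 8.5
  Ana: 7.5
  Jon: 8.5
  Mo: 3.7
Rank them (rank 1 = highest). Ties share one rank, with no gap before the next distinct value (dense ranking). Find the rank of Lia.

Sorted (descending): 9.1, 9, 8.5, 8.5, 7.5, 7.1, 6.9, 4.9, 3.7, 3.1
The 2 values of 8.5 share dense rank 3.
Remaining distinct values take the next consecutive integers.
Lia has value 6.9 → rank 6.

6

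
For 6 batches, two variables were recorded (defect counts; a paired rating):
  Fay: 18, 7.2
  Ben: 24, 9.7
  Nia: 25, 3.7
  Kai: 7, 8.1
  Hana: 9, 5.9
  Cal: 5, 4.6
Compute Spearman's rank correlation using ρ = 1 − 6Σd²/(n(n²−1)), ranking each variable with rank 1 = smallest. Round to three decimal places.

-0.029

Ranks of variable 1: 4, 5, 6, 2, 3, 1
Ranks of variable 2: 4, 6, 1, 5, 3, 2
d = r₁ − r₂: 0, -1, 5, -3, 0, -1
d²: 0, 1, 25, 9, 0, 1; Σd² = 36
ρ = 1 − 6·36/(6·35) = 1 − 216/210 = -0.029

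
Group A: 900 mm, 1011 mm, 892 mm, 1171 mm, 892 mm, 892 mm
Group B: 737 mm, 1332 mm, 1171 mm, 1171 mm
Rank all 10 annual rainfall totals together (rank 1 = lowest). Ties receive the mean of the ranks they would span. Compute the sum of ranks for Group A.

28

Sorted (ascending): 737, 892, 892, 892, 900, 1011, 1171, 1171, 1171, 1332
The 3 values of 892 occupy positions 2–4 → average rank 3.
The 3 values of 1171 occupy positions 7–9 → average rank 8.
Group A values → pooled ranks: 900→5, 1011→6, 892→3, 1171→8, 892→3, 892→3
Rank sum = 5 + 6 + 3 + 8 + 3 + 3 = 28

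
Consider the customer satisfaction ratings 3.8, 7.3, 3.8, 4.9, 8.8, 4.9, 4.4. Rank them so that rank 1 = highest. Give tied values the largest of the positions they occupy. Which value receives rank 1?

Sorted (descending): 8.8, 7.3, 4.9, 4.9, 4.4, 3.8, 3.8
The 2 values of 4.9 occupy positions 3–4 → each gets rank 4.
The 2 values of 3.8 occupy positions 6–7 → each gets rank 7.
Rank 1 → value 8.8.

8.8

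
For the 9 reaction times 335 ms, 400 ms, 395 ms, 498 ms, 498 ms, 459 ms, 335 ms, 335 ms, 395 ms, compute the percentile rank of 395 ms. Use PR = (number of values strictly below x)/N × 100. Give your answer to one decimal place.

N = 9.
Strictly below 395: 3. Equal to 395: 2.
PR = 3/9 × 100 = 33.3

33.3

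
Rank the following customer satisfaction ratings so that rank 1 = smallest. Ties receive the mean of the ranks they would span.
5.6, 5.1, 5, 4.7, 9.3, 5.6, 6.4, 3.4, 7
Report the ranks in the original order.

Sorted (ascending): 3.4, 4.7, 5, 5.1, 5.6, 5.6, 6.4, 7, 9.3
The 2 values of 5.6 occupy positions 5–6 → average rank (5+6)/2 = 5.5.

5.5, 4, 3, 2, 9, 5.5, 7, 1, 8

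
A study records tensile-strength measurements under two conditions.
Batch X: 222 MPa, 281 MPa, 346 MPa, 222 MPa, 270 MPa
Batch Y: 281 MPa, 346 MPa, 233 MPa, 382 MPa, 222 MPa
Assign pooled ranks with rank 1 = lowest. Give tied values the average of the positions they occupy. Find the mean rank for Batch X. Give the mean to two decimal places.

Sorted (ascending): 222, 222, 222, 233, 270, 281, 281, 346, 346, 382
The 3 values of 222 occupy positions 1–3 → average rank 2.
The 2 values of 281 occupy positions 6–7 → average rank (6+7)/2 = 6.5.
The 2 values of 346 occupy positions 8–9 → average rank (8+9)/2 = 8.5.
Batch X values → pooled ranks: 222→2, 281→6.5, 346→8.5, 222→2, 270→5
Mean rank = (2 + 6.5 + 8.5 + 2 + 5) / 5 = 4.80

4.80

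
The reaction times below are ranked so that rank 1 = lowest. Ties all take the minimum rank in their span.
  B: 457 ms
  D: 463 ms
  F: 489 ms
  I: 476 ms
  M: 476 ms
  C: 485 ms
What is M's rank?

3

Sorted (ascending): 457, 463, 476, 476, 485, 489
The 2 values of 476 occupy positions 3–4 → each gets rank 3.
M has value 476 ms → rank 3.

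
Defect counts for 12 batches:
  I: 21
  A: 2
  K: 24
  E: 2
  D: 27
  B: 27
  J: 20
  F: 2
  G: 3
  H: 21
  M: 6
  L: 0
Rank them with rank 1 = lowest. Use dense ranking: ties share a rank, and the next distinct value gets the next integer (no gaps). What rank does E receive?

Sorted (ascending): 0, 2, 2, 2, 3, 6, 20, 21, 21, 24, 27, 27
The 3 values of 2 share dense rank 2.
The 2 values of 21 share dense rank 6.
The 2 values of 27 share dense rank 8.
Remaining distinct values take the next consecutive integers.
E has value 2 → rank 2.

2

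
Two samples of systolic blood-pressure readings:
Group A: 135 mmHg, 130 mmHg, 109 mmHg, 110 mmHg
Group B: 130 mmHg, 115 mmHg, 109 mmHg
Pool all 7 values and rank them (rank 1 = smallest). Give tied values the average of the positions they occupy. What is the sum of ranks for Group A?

17

Sorted (ascending): 109, 109, 110, 115, 130, 130, 135
The 2 values of 109 occupy positions 1–2 → average rank (1+2)/2 = 1.5.
The 2 values of 130 occupy positions 5–6 → average rank (5+6)/2 = 5.5.
Group A values → pooled ranks: 135→7, 130→5.5, 109→1.5, 110→3
Rank sum = 7 + 5.5 + 1.5 + 3 = 17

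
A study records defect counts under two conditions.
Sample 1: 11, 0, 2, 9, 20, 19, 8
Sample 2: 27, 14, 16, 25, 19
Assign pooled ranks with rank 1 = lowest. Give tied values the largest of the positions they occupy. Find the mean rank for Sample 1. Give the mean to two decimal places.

4.86

Sorted (ascending): 0, 2, 8, 9, 11, 14, 16, 19, 19, 20, 25, 27
The 2 values of 19 occupy positions 8–9 → each gets rank 9.
Sample 1 values → pooled ranks: 11→5, 0→1, 2→2, 9→4, 20→10, 19→9, 8→3
Mean rank = (5 + 1 + 2 + 4 + 10 + 9 + 3) / 7 = 4.86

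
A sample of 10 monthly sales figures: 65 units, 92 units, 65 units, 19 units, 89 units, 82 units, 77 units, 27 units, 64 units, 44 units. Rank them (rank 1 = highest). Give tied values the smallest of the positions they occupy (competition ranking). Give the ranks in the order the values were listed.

5, 1, 5, 10, 2, 3, 4, 9, 7, 8

Sorted (descending): 92, 89, 82, 77, 65, 65, 64, 44, 27, 19
The 2 values of 65 occupy positions 5–6 → each gets rank 5.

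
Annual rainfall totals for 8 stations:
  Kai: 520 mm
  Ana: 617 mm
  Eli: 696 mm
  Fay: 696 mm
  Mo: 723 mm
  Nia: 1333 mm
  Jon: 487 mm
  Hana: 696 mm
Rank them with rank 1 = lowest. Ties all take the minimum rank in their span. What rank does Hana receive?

Sorted (ascending): 487, 520, 617, 696, 696, 696, 723, 1333
The 3 values of 696 occupy positions 4–6 → each gets rank 4.
Hana has value 696 mm → rank 4.

4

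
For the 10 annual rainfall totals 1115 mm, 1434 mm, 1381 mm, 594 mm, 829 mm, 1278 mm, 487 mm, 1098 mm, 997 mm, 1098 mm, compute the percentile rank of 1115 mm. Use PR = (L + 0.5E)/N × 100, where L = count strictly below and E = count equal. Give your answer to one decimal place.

65.0

N = 10.
Strictly below 1115: 6. Equal to 1115: 1.
PR = (6 + 0.5·1)/10 × 100 = 65.0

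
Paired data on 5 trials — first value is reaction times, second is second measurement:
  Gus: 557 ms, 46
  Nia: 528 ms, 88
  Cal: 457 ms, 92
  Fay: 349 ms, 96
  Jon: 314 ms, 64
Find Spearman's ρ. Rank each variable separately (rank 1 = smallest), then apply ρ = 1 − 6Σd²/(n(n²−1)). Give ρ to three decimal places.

-0.400

Ranks of variable 1: 5, 4, 3, 2, 1
Ranks of variable 2: 1, 3, 4, 5, 2
d = r₁ − r₂: 4, 1, -1, -3, -1
d²: 16, 1, 1, 9, 1; Σd² = 28
ρ = 1 − 6·28/(5·24) = 1 − 168/120 = -0.400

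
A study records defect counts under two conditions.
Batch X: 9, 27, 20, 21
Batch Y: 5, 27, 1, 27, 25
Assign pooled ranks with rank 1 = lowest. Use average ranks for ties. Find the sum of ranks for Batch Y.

Sorted (ascending): 1, 5, 9, 20, 21, 25, 27, 27, 27
The 3 values of 27 occupy positions 7–9 → average rank 8.
Batch Y values → pooled ranks: 5→2, 27→8, 1→1, 27→8, 25→6
Rank sum = 2 + 8 + 1 + 8 + 6 = 25

25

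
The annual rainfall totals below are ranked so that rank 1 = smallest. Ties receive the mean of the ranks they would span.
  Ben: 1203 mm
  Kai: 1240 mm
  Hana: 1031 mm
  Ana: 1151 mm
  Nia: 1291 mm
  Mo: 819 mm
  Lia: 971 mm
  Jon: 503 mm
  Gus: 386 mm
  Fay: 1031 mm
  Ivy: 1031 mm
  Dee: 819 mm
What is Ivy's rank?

7

Sorted (ascending): 386, 503, 819, 819, 971, 1031, 1031, 1031, 1151, 1203, 1240, 1291
The 2 values of 819 occupy positions 3–4 → average rank (3+4)/2 = 3.5.
The 3 values of 1031 occupy positions 6–8 → average rank 7.
Ivy has value 1031 mm → rank 7.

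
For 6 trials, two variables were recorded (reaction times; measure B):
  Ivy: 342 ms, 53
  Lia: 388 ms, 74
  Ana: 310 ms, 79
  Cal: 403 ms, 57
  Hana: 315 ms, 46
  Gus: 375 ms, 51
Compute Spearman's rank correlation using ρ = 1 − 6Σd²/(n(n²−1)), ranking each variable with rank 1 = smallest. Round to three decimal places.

Ranks of variable 1: 3, 5, 1, 6, 2, 4
Ranks of variable 2: 3, 5, 6, 4, 1, 2
d = r₁ − r₂: 0, 0, -5, 2, 1, 2
d²: 0, 0, 25, 4, 1, 4; Σd² = 34
ρ = 1 − 6·34/(6·35) = 1 − 204/210 = 0.029

0.029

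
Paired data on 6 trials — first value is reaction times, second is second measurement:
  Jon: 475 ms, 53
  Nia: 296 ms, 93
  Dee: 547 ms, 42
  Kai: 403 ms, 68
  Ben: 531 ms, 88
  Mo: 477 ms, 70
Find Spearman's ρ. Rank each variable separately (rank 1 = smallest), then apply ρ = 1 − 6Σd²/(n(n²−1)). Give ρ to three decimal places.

Ranks of variable 1: 3, 1, 6, 2, 5, 4
Ranks of variable 2: 2, 6, 1, 3, 5, 4
d = r₁ − r₂: 1, -5, 5, -1, 0, 0
d²: 1, 25, 25, 1, 0, 0; Σd² = 52
ρ = 1 − 6·52/(6·35) = 1 − 312/210 = -0.486

-0.486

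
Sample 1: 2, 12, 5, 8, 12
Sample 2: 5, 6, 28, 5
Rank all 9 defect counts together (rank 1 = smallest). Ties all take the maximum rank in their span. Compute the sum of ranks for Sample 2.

22

Sorted (ascending): 2, 5, 5, 5, 6, 8, 12, 12, 28
The 3 values of 5 occupy positions 2–4 → each gets rank 4.
The 2 values of 12 occupy positions 7–8 → each gets rank 8.
Sample 2 values → pooled ranks: 5→4, 6→5, 28→9, 5→4
Rank sum = 4 + 5 + 9 + 4 = 22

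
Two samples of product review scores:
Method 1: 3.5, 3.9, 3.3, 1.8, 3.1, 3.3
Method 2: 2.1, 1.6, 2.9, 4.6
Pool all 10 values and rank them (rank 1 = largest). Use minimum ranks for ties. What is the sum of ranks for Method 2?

Sorted (descending): 4.6, 3.9, 3.5, 3.3, 3.3, 3.1, 2.9, 2.1, 1.8, 1.6
The 2 values of 3.3 occupy positions 4–5 → each gets rank 4.
Method 2 values → pooled ranks: 2.1→8, 1.6→10, 2.9→7, 4.6→1
Rank sum = 8 + 10 + 7 + 1 = 26

26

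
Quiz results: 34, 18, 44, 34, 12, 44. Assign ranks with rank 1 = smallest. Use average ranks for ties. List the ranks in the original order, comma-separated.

Sorted (ascending): 12, 18, 34, 34, 44, 44
The 2 values of 34 occupy positions 3–4 → average rank (3+4)/2 = 3.5.
The 2 values of 44 occupy positions 5–6 → average rank (5+6)/2 = 5.5.

3.5, 2, 5.5, 3.5, 1, 5.5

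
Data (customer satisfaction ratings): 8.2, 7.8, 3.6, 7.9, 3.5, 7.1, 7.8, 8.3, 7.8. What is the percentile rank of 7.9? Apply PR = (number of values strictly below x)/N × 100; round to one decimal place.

66.7

N = 9.
Strictly below 7.9: 6. Equal to 7.9: 1.
PR = 6/9 × 100 = 66.7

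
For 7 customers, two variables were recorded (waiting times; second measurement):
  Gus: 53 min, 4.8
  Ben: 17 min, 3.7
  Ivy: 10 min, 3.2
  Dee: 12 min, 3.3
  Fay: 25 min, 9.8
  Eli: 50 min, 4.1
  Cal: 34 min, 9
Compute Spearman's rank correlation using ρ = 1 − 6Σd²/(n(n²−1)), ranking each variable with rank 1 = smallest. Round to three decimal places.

Ranks of variable 1: 7, 3, 1, 2, 4, 6, 5
Ranks of variable 2: 5, 3, 1, 2, 7, 4, 6
d = r₁ − r₂: 2, 0, 0, 0, -3, 2, -1
d²: 4, 0, 0, 0, 9, 4, 1; Σd² = 18
ρ = 1 − 6·18/(7·48) = 1 − 108/336 = 0.679

0.679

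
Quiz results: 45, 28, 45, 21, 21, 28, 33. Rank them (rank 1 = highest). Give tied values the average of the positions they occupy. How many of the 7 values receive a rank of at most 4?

3

Sorted (descending): 45, 45, 33, 28, 28, 21, 21
The 2 values of 45 occupy positions 1–2 → average rank (1+2)/2 = 1.5.
The 2 values of 28 occupy positions 4–5 → average rank (4+5)/2 = 4.5.
The 2 values of 21 occupy positions 6–7 → average rank (6+7)/2 = 6.5.
Ranks ≤ 4: {1.5, 1.5, 3} → 3 values.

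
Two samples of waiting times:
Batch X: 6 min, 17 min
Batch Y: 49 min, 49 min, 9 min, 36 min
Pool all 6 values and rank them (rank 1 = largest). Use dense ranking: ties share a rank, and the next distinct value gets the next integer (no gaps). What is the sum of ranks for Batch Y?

8

Sorted (descending): 49, 49, 36, 17, 9, 6
The 2 values of 49 share dense rank 1.
Remaining distinct values take the next consecutive integers.
Batch Y values → pooled ranks: 49→1, 49→1, 9→4, 36→2
Rank sum = 1 + 1 + 4 + 2 = 8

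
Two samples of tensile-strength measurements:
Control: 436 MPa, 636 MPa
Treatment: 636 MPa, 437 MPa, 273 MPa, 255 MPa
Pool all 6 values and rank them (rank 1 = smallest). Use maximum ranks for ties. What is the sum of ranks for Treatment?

Sorted (ascending): 255, 273, 436, 437, 636, 636
The 2 values of 636 occupy positions 5–6 → each gets rank 6.
Treatment values → pooled ranks: 636→6, 437→4, 273→2, 255→1
Rank sum = 6 + 4 + 2 + 1 = 13

13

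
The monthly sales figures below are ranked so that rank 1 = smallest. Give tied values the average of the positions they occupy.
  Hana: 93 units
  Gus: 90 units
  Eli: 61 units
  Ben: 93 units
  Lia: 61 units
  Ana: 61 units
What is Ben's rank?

Sorted (ascending): 61, 61, 61, 90, 93, 93
The 3 values of 61 occupy positions 1–3 → average rank 2.
The 2 values of 93 occupy positions 5–6 → average rank (5+6)/2 = 5.5.
Ben has value 93 units → rank 5.5.

5.5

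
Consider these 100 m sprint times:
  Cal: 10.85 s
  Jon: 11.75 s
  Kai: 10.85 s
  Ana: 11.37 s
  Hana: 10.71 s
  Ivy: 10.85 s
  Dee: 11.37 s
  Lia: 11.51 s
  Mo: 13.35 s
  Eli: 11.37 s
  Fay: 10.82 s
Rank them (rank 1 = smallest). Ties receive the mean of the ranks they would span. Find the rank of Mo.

11

Sorted (ascending): 10.71, 10.82, 10.85, 10.85, 10.85, 11.37, 11.37, 11.37, 11.51, 11.75, 13.35
The 3 values of 10.85 occupy positions 3–5 → average rank 4.
The 3 values of 11.37 occupy positions 6–8 → average rank 7.
Mo has value 13.35 s → rank 11.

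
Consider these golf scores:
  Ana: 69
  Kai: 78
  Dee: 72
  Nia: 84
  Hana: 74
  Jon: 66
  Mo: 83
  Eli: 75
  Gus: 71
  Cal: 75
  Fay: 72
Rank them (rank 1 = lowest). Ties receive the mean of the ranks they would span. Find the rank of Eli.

Sorted (ascending): 66, 69, 71, 72, 72, 74, 75, 75, 78, 83, 84
The 2 values of 72 occupy positions 4–5 → average rank (4+5)/2 = 4.5.
The 2 values of 75 occupy positions 7–8 → average rank (7+8)/2 = 7.5.
Eli has value 75 → rank 7.5.

7.5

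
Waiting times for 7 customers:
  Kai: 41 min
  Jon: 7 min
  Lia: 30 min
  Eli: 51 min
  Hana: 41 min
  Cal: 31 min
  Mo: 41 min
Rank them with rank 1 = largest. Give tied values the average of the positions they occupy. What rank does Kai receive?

3

Sorted (descending): 51, 41, 41, 41, 31, 30, 7
The 3 values of 41 occupy positions 2–4 → average rank 3.
Kai has value 41 min → rank 3.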